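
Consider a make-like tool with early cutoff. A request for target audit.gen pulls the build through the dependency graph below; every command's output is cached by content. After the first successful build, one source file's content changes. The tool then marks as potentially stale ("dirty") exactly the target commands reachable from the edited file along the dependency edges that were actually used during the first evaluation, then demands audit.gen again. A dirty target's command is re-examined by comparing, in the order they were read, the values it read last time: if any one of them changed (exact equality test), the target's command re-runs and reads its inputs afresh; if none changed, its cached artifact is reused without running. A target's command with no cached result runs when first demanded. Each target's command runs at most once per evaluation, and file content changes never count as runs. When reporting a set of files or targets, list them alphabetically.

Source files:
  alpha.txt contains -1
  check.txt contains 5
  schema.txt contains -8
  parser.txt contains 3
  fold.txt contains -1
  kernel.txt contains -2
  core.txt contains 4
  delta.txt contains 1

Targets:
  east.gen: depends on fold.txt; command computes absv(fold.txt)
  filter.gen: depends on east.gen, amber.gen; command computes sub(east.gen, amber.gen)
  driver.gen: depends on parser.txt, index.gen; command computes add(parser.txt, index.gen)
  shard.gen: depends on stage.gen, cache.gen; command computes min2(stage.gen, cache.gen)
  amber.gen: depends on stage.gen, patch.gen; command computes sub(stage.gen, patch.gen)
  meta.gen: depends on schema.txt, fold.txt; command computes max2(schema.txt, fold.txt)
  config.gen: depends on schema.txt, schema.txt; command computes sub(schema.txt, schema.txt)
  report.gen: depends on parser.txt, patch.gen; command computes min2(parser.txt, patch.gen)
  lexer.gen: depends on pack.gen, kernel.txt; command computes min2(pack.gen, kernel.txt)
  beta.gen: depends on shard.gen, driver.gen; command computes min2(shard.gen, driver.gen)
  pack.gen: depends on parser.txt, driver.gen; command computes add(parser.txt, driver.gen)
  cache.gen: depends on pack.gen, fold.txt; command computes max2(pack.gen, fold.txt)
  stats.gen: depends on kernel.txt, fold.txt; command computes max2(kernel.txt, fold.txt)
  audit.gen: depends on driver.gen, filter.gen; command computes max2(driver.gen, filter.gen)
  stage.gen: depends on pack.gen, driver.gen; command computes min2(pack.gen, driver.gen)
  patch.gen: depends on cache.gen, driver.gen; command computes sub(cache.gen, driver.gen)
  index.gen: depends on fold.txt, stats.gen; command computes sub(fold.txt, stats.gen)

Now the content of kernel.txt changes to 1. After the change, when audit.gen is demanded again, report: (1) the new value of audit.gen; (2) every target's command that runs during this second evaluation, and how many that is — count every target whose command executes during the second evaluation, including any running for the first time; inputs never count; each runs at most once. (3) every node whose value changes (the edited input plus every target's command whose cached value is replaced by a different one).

Demanding audit.gen again yields 3.
10 target commands run: amber.gen, audit.gen, cache.gen, driver.gen, filter.gen, index.gen, pack.gen, patch.gen, stage.gen, stats.gen.
The nodes whose values change: amber.gen, cache.gen, driver.gen, filter.gen, index.gen, kernel.txt, pack.gen, stage.gen, stats.gen.

First demand of the output computes:
  east.gen = absv(-1) = 1
  stats.gen = max2(-2, -1) = -1
  index.gen = sub(-1, -1) = 0
  driver.gen = add(3, 0) = 3
  pack.gen = add(3, 3) = 6
  cache.gen = max2(6, -1) = 6
  patch.gen = sub(6, 3) = 3
  stage.gen = min2(6, 3) = 3
  amber.gen = sub(3, 3) = 0
  filter.gen = sub(1, 0) = 1
  audit.gen = max2(3, 1) = 3

After the edit, cleaning proceeds:
  stats.gen: a read changed (kernel.txt -2->1) — executes, giving 1.
  index.gen: a read changed (stats.gen -1->1) — executes, giving -2.
  driver.gen: a read changed (index.gen 0->-2) — executes, giving 1.
  pack.gen: a read changed (driver.gen 3->1) — executes, giving 4.
  cache.gen: a read changed (pack.gen 6->4) — executes, giving 4.
  patch.gen: a read changed (cache.gen 6->4; driver.gen 3->1) — executes, giving 3 — identical to its old value.
  stage.gen: a read changed (pack.gen 6->4; driver.gen 3->1) — executes, giving 1.
  amber.gen: a read changed (stage.gen 3->1) — executes, giving -2.
  filter.gen: a read changed (amber.gen 0->-2) — executes, giving 3.
  audit.gen: a read changed (driver.gen 3->1; filter.gen 1->3) — executes, giving 3 — identical to its old value.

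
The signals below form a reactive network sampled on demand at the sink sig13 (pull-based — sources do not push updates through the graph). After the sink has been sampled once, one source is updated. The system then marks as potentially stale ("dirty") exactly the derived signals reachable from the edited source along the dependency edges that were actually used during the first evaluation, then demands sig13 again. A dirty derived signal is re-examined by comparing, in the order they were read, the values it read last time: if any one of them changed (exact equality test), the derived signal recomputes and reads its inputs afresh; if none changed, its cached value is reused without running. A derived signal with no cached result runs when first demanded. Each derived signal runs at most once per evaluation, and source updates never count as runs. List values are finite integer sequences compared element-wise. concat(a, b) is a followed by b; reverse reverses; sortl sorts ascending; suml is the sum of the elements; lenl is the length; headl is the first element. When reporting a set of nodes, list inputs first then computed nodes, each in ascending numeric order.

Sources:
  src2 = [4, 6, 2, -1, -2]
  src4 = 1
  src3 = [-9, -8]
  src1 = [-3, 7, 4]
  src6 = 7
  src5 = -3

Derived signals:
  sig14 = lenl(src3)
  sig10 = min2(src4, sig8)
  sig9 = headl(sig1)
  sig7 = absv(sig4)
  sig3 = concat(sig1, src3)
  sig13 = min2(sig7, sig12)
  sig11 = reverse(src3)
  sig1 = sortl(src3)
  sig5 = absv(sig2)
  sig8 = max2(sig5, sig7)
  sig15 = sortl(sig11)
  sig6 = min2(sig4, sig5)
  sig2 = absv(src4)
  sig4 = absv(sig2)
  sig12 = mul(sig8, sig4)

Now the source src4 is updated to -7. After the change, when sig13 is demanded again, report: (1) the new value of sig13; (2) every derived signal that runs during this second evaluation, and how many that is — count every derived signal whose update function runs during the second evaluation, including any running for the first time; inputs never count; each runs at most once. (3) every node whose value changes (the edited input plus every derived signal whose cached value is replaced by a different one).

Initial pass — values computed on the first demand:
  sig2 = absv(1) = 1
  sig4 = absv(1) = 1
  sig5 = absv(1) = 1
  sig7 = absv(1) = 1
  sig8 = max2(1, 1) = 1
  sig12 = mul(1, 1) = 1
  sig13 = min2(1, 1) = 1

Second demand — change propagation:
  sig2: re-runs because src4 1->-7; new result 7.
  sig4: re-runs because sig2 1->7; new result 7.
  sig5: re-runs because sig2 1->7; new result 7.
  sig7: re-runs because sig4 1->7; new result 7.
  sig8: re-runs because sig5 1->7; sig7 1->7; new result 7.
  sig12: re-runs because sig8 1->7; sig4 1->7; new result 49.
  sig13: re-runs because sig7 1->7; sig12 1->49; new result 7.

sig13 now evaluates to 7.
Run set: sig2, sig4, sig5, sig7, sig8, sig12, sig13 (7 run).
Changed values: src4, sig2, sig4, sig5, sig7, sig8, sig12, sig13.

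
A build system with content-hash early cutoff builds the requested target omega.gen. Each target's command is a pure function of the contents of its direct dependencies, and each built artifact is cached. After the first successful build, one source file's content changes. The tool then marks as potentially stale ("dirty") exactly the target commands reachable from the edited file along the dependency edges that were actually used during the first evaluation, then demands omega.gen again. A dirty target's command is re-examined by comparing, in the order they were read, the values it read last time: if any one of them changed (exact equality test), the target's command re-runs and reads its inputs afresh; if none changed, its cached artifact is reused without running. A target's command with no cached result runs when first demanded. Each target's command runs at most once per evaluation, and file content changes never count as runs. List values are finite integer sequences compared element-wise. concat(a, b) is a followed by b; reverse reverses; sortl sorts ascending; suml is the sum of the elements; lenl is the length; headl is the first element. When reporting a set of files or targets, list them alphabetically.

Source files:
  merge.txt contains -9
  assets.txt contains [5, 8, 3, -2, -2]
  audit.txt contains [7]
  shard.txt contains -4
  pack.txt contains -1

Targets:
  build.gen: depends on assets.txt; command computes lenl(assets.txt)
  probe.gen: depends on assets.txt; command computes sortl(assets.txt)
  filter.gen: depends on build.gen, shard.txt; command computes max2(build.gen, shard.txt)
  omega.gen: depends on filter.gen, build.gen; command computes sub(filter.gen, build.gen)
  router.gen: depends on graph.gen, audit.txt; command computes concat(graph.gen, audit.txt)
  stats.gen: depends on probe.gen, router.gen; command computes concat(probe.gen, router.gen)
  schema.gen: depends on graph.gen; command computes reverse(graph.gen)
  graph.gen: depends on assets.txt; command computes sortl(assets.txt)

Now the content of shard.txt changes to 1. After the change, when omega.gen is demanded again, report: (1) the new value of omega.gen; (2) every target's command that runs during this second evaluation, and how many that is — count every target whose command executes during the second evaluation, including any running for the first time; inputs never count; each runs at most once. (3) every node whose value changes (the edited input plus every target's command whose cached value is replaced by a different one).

First evaluation (everything demanded from the output):
  build.gen = lenl([5, 8, 3, -2, -2]) = 5
  filter.gen = max2(5, -4) = 5
  omega.gen = sub(5, 5) = 0

Propagation after the edit:
  filter.gen: runs — shard.txt -4->1; result 5 (same value as before).
  omega.gen: checked — values it read are unchanged (filter.gen unchanged, build.gen unchanged); reused cached 0 without running.

Key observation: the change is absorbed at filter.gen — it re-runs but produces the same value, and the output's value is unchanged.

New value of omega.gen: 0.
Target commands that run: filter.gen — 1 in total.
Values that change: shard.txt.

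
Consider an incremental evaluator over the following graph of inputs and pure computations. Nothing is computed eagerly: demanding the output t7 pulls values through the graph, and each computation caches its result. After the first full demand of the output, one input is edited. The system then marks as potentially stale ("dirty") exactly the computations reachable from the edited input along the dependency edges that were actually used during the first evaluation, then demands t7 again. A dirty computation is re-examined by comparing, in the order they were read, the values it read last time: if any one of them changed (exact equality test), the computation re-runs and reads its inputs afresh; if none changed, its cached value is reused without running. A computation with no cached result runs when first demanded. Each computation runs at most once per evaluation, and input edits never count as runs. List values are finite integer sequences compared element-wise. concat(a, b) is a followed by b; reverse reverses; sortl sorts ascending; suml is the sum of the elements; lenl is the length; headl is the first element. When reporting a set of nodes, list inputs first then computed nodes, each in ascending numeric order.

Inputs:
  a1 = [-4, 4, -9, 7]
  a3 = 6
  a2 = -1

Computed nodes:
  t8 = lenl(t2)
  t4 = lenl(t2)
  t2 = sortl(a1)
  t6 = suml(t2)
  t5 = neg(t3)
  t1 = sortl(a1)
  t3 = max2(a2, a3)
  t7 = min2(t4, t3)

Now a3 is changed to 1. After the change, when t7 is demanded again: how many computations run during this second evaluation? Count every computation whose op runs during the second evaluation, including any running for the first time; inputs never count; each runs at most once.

Initial pass — values computed on the first demand:
  t2 = sortl([-4, 4, -9, 7]) = [-9, -4, 4, 7]
  t3 = max2(-1, 6) = 6
  t4 = lenl([-9, -4, 4, 7]) = 4
  t7 = min2(4, 6) = 4

Second demand — change propagation:
  t3: re-runs because a3 6->1; new result 1.
  t7: re-runs because t3 6->1; new result 1.

Run set: t3, t7 (2 run).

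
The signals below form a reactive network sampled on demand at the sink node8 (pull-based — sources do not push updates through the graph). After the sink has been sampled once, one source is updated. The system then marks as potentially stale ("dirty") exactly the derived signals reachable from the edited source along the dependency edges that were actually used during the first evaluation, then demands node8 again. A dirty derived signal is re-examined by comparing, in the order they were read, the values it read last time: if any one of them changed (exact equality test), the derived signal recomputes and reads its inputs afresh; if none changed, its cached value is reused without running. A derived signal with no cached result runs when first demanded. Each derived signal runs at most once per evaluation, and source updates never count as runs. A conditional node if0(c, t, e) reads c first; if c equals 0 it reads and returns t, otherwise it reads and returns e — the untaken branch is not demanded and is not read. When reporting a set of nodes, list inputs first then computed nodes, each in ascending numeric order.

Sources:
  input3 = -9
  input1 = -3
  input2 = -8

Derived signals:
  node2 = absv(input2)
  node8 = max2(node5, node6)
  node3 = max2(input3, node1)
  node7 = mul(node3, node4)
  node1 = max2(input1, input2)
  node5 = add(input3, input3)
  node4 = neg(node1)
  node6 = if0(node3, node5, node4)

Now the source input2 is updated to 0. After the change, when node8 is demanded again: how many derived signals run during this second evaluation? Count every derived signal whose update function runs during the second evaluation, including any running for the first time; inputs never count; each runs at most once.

Initial pass — values computed on the first demand:
  node1 = max2(-3, -8) = -3
  node3 = max2(-9, -3) = -3
  node4 = neg(-3) = 3
  node5 = add(-9, -9) = -18
  node6 = if0(node3=-3 -> else branch node4) = 3
  node8 = max2(-18, 3) = 3

Second demand — change propagation:
  node1: re-runs because input2 -8->0; new result 0.
  node3: re-runs because node1 -3->0; new result 0.
  node4: dirty yet unreached — the second evaluation never asks for it.
  node6: re-runs because node3 -3->0; new result -18.
  node8: re-runs because node6 3->-18; new result -18.

The important point: the flipped condition redirects demand; node4 is left stale, never re-checked.

Run set: node1, node3, node6, node8 (4 run).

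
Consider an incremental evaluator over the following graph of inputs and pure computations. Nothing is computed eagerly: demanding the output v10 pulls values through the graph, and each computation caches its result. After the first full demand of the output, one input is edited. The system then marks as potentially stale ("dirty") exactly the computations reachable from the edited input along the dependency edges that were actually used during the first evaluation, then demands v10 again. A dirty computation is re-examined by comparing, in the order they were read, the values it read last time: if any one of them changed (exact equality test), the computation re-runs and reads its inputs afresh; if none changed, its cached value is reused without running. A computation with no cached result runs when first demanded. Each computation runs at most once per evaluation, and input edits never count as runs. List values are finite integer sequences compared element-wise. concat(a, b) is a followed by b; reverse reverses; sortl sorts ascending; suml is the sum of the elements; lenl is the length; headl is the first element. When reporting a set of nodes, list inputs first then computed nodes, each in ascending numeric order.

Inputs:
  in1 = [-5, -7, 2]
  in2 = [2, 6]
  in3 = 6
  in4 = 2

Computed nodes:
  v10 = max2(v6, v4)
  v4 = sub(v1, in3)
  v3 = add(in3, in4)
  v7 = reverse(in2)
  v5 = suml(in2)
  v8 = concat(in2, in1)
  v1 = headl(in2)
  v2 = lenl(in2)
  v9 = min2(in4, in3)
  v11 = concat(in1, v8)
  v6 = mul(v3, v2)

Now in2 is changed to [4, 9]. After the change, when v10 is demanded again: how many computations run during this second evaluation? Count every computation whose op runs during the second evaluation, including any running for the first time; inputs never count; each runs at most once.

Run set: v1, v2, v4, v10 (4 run).
The important point: at v6 every value read last time is unchanged, so the dirty flag clears without a run.

Initial pass — values computed on the first demand:
  v1 = headl([2, 6]) = 2
  v2 = lenl([2, 6]) = 2
  v3 = add(6, 2) = 8
  v4 = sub(2, 6) = -4
  v6 = mul(8, 2) = 16
  v10 = max2(16, -4) = 16

Second demand — change propagation:
  v1: re-runs because in2 [2, 6]->[4, 9]; new result 4.
  v2: re-runs because in2 [2, 6]->[4, 9]; new result 2 (unchanged).
  v4: re-runs because v1 2->4; new result -2.
  v6: re-examined; everything it read last time is the same (v3 unchanged, v2 unchanged) — cache 16 kept, no run.
  v10: re-runs because v4 -4->-2; new result 16 (unchanged).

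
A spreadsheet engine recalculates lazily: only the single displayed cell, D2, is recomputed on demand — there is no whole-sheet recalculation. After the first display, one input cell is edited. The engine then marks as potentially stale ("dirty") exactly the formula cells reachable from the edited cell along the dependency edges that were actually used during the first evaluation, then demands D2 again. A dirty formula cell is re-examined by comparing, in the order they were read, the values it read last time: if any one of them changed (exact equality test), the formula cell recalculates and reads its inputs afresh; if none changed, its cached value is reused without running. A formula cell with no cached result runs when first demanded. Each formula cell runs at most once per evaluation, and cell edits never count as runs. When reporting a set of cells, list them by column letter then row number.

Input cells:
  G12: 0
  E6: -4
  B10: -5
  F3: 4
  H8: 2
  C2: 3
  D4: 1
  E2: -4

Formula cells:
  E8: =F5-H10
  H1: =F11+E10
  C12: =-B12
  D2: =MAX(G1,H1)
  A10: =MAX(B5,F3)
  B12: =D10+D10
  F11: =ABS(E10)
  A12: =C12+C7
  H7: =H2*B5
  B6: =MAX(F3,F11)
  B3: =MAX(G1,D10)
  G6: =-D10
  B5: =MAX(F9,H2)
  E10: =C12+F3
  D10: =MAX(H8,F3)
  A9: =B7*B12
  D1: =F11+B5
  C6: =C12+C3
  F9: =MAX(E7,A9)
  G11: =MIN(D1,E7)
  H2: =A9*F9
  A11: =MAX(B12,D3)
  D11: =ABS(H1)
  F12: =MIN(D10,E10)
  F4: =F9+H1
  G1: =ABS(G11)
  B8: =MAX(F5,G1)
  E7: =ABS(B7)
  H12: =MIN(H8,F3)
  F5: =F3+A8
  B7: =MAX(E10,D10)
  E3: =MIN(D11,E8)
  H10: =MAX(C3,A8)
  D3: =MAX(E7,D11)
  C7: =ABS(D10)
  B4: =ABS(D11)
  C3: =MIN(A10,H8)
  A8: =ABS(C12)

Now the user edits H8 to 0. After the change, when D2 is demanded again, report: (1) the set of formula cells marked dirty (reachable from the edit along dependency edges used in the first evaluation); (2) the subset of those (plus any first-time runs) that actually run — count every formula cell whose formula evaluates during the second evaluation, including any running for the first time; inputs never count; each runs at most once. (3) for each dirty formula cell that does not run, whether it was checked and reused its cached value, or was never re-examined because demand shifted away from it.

First evaluation (everything demanded from the output):
  D10 = MAX(2, 4) = 4
  B12 = 4 + 4 = 8
  C12 = -(8) = -8
  E10 = -8 + 4 = -4
  B7 = MAX(-4, 4) = 4
  A9 = 4 * 8 = 32
  E7 = ABS(4) = 4
  F9 = MAX(4, 32) = 32
  F11 = ABS(-4) = 4
  H1 = 4 + -4 = 0
  H2 = 32 * 32 = 1024
  B5 = MAX(32, 1024) = 1024
  D1 = 4 + 1024 = 1028
  G11 = MIN(1028, 4) = 4
  G1 = ABS(4) = 4
  D2 = MAX(4, 0) = 4

Propagation after the edit:
  D10: runs — H8 2->0; result 4 (same value as before).
  B12: checked — values it read are unchanged (D10 unchanged, D10 unchanged); reused cached 8 without running.
  C12: checked — values it read are unchanged (B12 unchanged); reused cached -8 without running.
  E10: checked — values it read are unchanged (C12 unchanged, F3 unchanged); reused cached -4 without running.
  B7: checked — values it read are unchanged (E10 unchanged, D10 unchanged); reused cached 4 without running.
  A9: checked — values it read are unchanged (B7 unchanged, B12 unchanged); reused cached 32 without running.
  E7: checked — values it read are unchanged (B7 unchanged); reused cached 4 without running.
  F9: checked — values it read are unchanged (E7 unchanged, A9 unchanged); reused cached 32 without running.
  F11: checked — values it read are unchanged (E10 unchanged); reused cached 4 without running.
  H1: checked — values it read are unchanged (F11 unchanged, E10 unchanged); reused cached 0 without running.
  H2: checked — values it read are unchanged (A9 unchanged, F9 unchanged); reused cached 1024 without running.
  B5: checked — values it read are unchanged (F9 unchanged, H2 unchanged); reused cached 1024 without running.
  D1: checked — values it read are unchanged (F11 unchanged, B5 unchanged); reused cached 1028 without running.
  G11: checked — values it read are unchanged (D1 unchanged, E7 unchanged); reused cached 4 without running.
  G1: checked — values it read are unchanged (G11 unchanged); reused cached 4 without running.
  D2: checked — values it read are unchanged (G1 unchanged, H1 unchanged); reused cached 4 without running.

Key observation: the change is absorbed at D10 — it re-runs but produces the same value, and the output's value is unchanged.

Marked dirty: A9, B5, B7, B12, C12, D1, D2, D10, E7, E10, F9, F11, G1, G11, H1, H2.
Formula cells that run: D10 — 1 in total.
Checked but reused from cache: A9, B5, B7, B12, C12, D1, D2, E7, E10, F9, F11, G1, G11, H1, H2.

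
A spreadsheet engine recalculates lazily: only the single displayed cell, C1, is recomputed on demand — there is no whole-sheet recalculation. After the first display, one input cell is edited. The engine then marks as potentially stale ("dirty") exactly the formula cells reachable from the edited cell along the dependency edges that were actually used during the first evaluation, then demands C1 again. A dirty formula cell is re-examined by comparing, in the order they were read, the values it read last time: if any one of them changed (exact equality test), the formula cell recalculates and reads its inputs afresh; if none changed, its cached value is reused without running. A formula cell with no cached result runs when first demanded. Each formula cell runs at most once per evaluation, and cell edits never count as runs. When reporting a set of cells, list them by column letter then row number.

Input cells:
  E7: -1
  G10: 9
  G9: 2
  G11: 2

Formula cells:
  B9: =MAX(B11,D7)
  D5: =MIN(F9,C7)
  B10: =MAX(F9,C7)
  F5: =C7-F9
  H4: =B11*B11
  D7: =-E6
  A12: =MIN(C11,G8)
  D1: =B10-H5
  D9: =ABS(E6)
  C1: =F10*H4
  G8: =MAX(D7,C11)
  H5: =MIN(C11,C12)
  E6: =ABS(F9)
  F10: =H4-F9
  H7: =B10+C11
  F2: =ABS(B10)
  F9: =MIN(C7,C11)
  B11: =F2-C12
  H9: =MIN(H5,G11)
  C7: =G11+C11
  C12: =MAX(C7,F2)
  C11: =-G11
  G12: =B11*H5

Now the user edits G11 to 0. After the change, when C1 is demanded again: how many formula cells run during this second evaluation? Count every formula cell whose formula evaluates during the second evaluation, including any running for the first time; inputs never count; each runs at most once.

First evaluation (everything demanded from the output):
  C11 = -(2) = -2
  C7 = 2 + -2 = 0
  F9 = MIN(0, -2) = -2
  B10 = MAX(-2, 0) = 0
  F2 = ABS(0) = 0
  C12 = MAX(0, 0) = 0
  B11 = 0 - 0 = 0
  H4 = 0 * 0 = 0
  F10 = 0 - -2 = 2
  C1 = 2 * 0 = 0

Propagation after the edit:
  C11: runs — G11 2->0; result 0.
  C7: runs — G11 2->0; C11 -2->0; result 0 (same value as before).
  F9: runs — C11 -2->0; result 0.
  B10: runs — F9 -2->0; result 0 (same value as before).
  F2: checked — values it read are unchanged (B10 unchanged); reused cached 0 without running.
  C12: checked — values it read are unchanged (C7 unchanged, F2 unchanged); reused cached 0 without running.
  B11: checked — values it read are unchanged (F2 unchanged, C12 unchanged); reused cached 0 without running.
  H4: checked — values it read are unchanged (B11 unchanged, B11 unchanged); reused cached 0 without running.
  F10: runs — F9 -2->0; result 0.
  C1: runs — F10 2->0; result 0 (same value as before).

Key observation: the cutoff stops propagation at F2 — its inputs' values are unchanged, so it reuses its cache.

Formula cells that run: B10, C1, C7, C11, F9, F10 — 6 in total.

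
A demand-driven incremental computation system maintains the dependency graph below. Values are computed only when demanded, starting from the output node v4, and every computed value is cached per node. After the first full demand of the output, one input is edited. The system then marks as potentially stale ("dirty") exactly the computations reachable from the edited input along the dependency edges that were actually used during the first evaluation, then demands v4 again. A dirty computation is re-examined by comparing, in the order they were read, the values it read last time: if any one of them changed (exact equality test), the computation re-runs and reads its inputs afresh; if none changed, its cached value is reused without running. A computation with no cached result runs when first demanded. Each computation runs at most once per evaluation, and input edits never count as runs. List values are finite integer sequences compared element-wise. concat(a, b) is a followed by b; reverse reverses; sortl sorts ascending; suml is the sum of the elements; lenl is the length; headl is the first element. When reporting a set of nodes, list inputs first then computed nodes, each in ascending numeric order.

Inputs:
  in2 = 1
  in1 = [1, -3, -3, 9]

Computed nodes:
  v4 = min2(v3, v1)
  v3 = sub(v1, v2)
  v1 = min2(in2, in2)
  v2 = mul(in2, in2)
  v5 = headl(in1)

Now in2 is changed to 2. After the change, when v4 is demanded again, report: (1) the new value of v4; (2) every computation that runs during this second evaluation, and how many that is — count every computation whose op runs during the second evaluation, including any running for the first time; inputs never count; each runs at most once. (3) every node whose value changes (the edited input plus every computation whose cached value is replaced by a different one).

First evaluation (everything demanded from the output):
  v1 = min2(1, 1) = 1
  v2 = mul(1, 1) = 1
  v3 = sub(1, 1) = 0
  v4 = min2(0, 1) = 0

Propagation after the edit:
  v1: runs — in2 1->2; in2 1->2; result 2.
  v2: runs — in2 1->2; in2 1->2; result 4.
  v3: runs — v1 1->2; v2 1->4; result -2.
  v4: runs — v3 0->-2; v1 1->2; result -2.

New value of v4: -2.
Computations that run: v1, v2, v3, v4 — 4 in total.
Values that change: in2, v1, v2, v3, v4.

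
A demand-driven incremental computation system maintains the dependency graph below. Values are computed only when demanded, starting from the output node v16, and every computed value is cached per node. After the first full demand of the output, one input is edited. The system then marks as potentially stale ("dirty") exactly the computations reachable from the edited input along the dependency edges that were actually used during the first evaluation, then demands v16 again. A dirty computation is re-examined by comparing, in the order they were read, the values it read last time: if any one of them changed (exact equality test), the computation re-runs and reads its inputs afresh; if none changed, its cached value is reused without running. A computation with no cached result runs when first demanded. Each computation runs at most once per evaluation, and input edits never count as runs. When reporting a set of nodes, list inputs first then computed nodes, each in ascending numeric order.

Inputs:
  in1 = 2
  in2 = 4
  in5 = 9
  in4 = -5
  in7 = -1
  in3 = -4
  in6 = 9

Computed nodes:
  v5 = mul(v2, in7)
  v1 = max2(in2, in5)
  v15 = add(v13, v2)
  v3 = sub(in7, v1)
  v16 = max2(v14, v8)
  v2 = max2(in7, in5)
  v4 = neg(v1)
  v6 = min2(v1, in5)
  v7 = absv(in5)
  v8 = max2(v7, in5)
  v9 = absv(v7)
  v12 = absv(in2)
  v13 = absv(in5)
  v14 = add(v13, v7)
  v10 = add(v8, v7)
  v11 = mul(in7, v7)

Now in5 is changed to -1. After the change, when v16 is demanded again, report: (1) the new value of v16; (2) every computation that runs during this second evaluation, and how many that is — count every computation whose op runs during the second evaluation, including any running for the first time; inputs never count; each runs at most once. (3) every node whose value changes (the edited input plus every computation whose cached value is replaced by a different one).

New value of v16: 2.
Computations that run: v7, v8, v13, v14, v16 — 5 in total.
Values that change: in5, v7, v8, v13, v14, v16.

First evaluation (everything demanded from the output):
  v7 = absv(9) = 9
  v8 = max2(9, 9) = 9
  v13 = absv(9) = 9
  v14 = add(9, 9) = 18
  v16 = max2(18, 9) = 18

Propagation after the edit:
  v7: runs — in5 9->-1; result 1.
  v8: runs — v7 9->1; in5 9->-1; result 1.
  v13: runs — in5 9->-1; result 1.
  v14: runs — v13 9->1; v7 9->1; result 2.
  v16: runs — v14 18->2; v8 9->1; result 2.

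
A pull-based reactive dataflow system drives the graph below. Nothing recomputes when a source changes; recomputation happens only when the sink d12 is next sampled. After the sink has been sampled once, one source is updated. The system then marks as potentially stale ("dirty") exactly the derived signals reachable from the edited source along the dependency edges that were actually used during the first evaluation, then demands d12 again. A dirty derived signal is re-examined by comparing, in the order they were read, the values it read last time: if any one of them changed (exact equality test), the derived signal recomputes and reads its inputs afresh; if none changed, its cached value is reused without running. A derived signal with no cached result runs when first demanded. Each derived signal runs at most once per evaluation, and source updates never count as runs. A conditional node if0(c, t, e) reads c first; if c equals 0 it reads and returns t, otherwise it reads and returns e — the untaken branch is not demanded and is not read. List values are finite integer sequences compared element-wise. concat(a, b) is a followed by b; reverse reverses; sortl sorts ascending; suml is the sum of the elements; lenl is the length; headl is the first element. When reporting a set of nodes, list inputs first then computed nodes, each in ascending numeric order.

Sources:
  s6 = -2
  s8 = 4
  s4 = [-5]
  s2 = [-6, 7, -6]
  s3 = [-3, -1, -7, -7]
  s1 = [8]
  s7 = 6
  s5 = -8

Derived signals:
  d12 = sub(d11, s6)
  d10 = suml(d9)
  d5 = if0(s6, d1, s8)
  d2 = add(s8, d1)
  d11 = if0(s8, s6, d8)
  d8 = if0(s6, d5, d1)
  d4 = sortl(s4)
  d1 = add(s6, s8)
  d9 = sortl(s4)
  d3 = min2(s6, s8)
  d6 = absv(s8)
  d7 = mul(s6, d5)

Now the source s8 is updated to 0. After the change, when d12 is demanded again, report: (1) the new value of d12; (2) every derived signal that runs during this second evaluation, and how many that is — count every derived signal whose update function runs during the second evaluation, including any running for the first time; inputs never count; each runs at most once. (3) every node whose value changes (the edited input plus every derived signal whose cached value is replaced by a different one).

New value of d12: 0.
Derived signals that run: d11, d12 — 2 in total.
Values that change: s8, d11, d12.
Key observation: a condition flipped, so demand moved to the other branch — d1, d8 are never re-examined.

First evaluation (everything demanded from the output):
  d1 = add(-2, 4) = 2
  d8 = if0(s6=-2 -> else branch d1) = 2
  d11 = if0(s8=4 -> else branch d8) = 2
  d12 = sub(2, -2) = 4

Propagation after the edit:
  d1: marked dirty but never re-examined — demand shifted away from it.
  d8: marked dirty but never re-examined — demand shifted away from it.
  d11: runs — s8 4->0; result -2.
  d12: runs — d11 2->-2; result 0.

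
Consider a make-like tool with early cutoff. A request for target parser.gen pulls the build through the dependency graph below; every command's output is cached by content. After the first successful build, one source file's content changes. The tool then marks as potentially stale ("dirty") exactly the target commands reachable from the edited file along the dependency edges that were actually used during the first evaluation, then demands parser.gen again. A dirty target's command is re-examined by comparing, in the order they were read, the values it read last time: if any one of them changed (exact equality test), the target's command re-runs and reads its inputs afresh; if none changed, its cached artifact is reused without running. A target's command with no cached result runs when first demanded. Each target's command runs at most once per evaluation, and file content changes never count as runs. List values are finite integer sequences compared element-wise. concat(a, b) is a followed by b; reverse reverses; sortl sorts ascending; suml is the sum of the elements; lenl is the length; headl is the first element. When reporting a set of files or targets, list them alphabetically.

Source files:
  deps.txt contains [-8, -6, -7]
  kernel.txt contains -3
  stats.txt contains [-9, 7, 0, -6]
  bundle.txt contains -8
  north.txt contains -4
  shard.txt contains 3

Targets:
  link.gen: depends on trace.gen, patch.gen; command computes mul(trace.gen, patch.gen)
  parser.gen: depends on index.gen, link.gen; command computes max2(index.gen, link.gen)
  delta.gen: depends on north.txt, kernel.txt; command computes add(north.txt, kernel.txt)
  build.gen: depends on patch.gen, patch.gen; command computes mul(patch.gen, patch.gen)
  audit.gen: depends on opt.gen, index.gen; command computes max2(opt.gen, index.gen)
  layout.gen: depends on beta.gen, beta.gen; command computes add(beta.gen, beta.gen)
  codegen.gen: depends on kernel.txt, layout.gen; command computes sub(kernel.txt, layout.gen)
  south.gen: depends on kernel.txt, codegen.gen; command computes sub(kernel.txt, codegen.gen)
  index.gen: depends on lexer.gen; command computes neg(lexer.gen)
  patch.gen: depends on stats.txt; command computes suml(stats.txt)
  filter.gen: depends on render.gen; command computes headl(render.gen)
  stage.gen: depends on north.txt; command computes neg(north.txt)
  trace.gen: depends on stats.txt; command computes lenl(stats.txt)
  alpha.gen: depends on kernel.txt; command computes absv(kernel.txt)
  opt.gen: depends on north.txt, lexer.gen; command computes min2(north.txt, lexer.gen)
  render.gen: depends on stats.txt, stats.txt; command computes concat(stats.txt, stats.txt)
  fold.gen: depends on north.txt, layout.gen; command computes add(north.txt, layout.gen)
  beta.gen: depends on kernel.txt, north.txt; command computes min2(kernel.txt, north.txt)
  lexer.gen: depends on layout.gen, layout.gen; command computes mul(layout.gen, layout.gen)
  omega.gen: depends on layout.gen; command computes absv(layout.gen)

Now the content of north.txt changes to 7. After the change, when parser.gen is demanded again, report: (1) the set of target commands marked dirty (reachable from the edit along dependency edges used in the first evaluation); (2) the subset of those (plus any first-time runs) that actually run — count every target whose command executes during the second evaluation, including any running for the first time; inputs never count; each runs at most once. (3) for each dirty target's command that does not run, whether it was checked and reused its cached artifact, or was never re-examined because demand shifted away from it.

The edit dirties: beta.gen, index.gen, layout.gen, lexer.gen, parser.gen.
5 target commands run: beta.gen, index.gen, layout.gen, lexer.gen, parser.gen.
No dirty target's command escaped a run.

First demand of the output computes:
  beta.gen = min2(-3, -4) = -4
  layout.gen = add(-4, -4) = -8
  lexer.gen = mul(-8, -8) = 64
  index.gen = neg(64) = -64
  patch.gen = suml([-9, 7, 0, -6]) = -8
  trace.gen = lenl([-9, 7, 0, -6]) = 4
  link.gen = mul(4, -8) = -32
  parser.gen = max2(-64, -32) = -32

After the edit, cleaning proceeds:
  beta.gen: a read changed (north.txt -4->7) — executes, giving -3.
  layout.gen: a read changed (beta.gen -4->-3; beta.gen -4->-3) — executes, giving -6.
  lexer.gen: a read changed (layout.gen -8->-6; layout.gen -8->-6) — executes, giving 36.
  index.gen: a read changed (lexer.gen 64->36) — executes, giving -36.
  parser.gen: a read changed (index.gen -64->-36) — executes, giving -32 — identical to its old value.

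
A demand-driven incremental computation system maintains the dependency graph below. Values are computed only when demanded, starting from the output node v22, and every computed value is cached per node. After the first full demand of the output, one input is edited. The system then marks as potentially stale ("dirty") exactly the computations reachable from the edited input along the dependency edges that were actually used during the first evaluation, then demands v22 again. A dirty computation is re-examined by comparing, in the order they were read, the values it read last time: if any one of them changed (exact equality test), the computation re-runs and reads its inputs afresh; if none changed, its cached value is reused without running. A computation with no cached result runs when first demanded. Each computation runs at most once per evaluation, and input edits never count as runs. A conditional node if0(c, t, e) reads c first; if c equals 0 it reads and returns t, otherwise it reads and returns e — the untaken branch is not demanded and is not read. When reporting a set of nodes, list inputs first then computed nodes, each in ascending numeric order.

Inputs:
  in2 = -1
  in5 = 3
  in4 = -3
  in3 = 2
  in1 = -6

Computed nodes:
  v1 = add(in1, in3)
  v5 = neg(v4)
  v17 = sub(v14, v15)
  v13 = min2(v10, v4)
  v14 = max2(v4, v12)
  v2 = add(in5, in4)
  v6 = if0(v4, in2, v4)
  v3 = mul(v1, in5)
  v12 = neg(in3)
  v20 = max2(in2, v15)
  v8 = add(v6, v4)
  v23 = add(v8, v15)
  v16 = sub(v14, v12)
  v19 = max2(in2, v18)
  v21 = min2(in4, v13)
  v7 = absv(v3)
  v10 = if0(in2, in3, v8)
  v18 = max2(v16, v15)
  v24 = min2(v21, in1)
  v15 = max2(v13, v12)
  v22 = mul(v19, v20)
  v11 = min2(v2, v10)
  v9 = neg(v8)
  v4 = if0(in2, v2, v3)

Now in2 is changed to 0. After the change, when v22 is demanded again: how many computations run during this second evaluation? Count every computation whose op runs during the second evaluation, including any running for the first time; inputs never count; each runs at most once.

First evaluation (everything demanded from the output):
  v1 = add(-6, 2) = -4
  v3 = mul(-4, 3) = -12
  v4 = if0(in2=-1 -> else branch v3) = -12
  v6 = if0(v4=-12 -> else branch v4) = -12
  v8 = add(-12, -12) = -24
  v10 = if0(in2=-1 -> else branch v8) = -24
  v12 = neg(2) = -2
  v13 = min2(-24, -12) = -24
  v14 = max2(-12, -2) = -2
  v15 = max2(-24, -2) = -2
  v16 = sub(-2, -2) = 0
  v18 = max2(0, -2) = 0
  v19 = max2(-1, 0) = 0
  v20 = max2(-1, -2) = -1
  v22 = mul(0, -1) = 0

Propagation after the edit:
  v2: demanded for the first time — runs, produces 0.
  v4: runs — in2 -1->0; result 0.
  v6: marked dirty but never re-examined — demand shifted away from it.
  v8: marked dirty but never re-examined — demand shifted away from it.
  v10: runs — in2 -1->0; result 2.
  v13: runs — v10 -24->2; v4 -12->0; result 0.
  v14: runs — v4 -12->0; result 0.
  v15: runs — v13 -24->0; result 0.
  v16: runs — v14 -2->0; result 2.
  v18: runs — v16 0->2; v15 -2->0; result 2.
  v19: runs — in2 -1->0; v18 0->2; result 2.
  v20: runs — in2 -1->0; v15 -2->0; result 0.
  v22: runs — v19 0->2; v20 -1->0; result 0 (same value as before).

Key observation: a condition flipped, so demand moved to the other branch — v6, v8 are never re-examined.

Computations that run: v2, v4, v10, v13, v14, v15, v16, v18, v19, v20, v22 — 11 in total.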